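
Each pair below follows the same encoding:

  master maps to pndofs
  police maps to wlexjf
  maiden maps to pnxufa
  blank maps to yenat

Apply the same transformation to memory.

m(12)→p(15) and a(0)→n(13) fit y≡11x+13 (mod 26); the inverse of 11 mod 26 is 19. Treating letters as 0–25, the rule is x ↦ 11x + 13 (mod 26).
Applying it to memory: m(12)→11·12+13≡15=p; e(4)→11·4+13≡5=f; m(12)→11·12+13≡15=p; o(14)→11·14+13≡11=l; r(17)→11·17+13≡18=s; y(24)→11·24+13≡17=r (all mod 26).

pfplsr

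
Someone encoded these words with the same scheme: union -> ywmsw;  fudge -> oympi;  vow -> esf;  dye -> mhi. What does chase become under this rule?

The shift depends on letter class: consonant n→w is +9, but vowel u→y is +4. Two shifts are in play — +4 for a/e/i/o/u, +9 for every other letter.
For chase: c(cons)+9=l, h(cons)+9=q, a(vowel)+4=e, s(cons)+9=b, e(vowel)+4=i.

lqebi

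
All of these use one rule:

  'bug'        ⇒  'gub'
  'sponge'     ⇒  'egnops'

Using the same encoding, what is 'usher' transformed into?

rehsu

The output letters match the input read backwards: bug reversed is gub. The word is simply reversed.
On usher: reverse → rehsu.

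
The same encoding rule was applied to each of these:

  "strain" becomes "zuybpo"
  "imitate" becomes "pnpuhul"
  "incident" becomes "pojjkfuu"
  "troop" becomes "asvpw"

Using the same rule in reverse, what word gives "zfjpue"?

Shifts by position in strain: pos 0: s→z (+7), pos 1: t→u (+1), pos 2: r→y (+7), pos 3: a→b (+1) — repeating every 2. The shifts repeat in a cycle of length 2: positions 0,1,… shift by +7, +1, then the pattern repeats.
Reversing it on zfjpue: z−7=s, f−1=e, j−7=c, p−1=o, u−7=n, e−1=d.

second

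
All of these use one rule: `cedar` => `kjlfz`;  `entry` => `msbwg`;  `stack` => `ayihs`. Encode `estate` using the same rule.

mxbfbj

Shifts by position in cedar: pos 0: c→k (+8), pos 1: e→j (+5), pos 2: d→l (+8), pos 3: a→f (+5) — repeating every 2. It's a Vigenère-style cipher with numeric key [8,5]: position i shifts by key[i mod 2].
For estate: e+8=m, s+5=x, t+8=b, a+5=f, t+8=b, e+5=j.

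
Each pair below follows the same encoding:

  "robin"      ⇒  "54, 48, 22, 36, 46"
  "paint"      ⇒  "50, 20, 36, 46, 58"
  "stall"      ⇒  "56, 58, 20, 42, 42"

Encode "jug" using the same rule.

38, 60, 32

r(#18)→54 and o(#15)→48: differences scale by 2, so n = 2·pos + 18. The formula is n = 2×(alphabet index, a=1) + 18.
For jug: j=10→38, u=21→60, g=7→32.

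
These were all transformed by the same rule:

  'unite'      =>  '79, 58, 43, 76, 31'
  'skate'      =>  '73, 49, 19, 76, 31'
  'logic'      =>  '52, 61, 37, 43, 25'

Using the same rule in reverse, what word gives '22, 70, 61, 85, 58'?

brown

u(#21)→79 and n(#14)→58: differences scale by 3, so n = 3·pos + 16. Each letter becomes 3×(its alphabet position, a=1..z=26) + 16.
Decoding 22, 70, 61, 85, 58: 22→(22−16)÷3=2=b, 70→(70−16)÷3=18=r, 61→(61−16)÷3=15=o, 85→(85−16)÷3=23=w, 58→(58−16)÷3=14=n.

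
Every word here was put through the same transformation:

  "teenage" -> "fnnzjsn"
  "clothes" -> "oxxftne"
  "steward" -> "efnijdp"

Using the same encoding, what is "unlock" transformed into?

dzxxow

The rule splits by letter class: vowels +9, consonants +12.
On unlock: u(vowel)+9=d, n(cons)+12=z, l(cons)+12=x, o(vowel)+9=x, c(cons)+12=o, k(cons)+12=w.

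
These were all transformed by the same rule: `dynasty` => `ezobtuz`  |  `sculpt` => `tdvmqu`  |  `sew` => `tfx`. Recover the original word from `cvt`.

bus

Compare letters: d→e is +1, y→z is +1, n→o is +1 — a constant shift. It's a constant shift of +1 (ROT1).
Undoing it on cvt: c−1=b, v−1=u, t−1=s.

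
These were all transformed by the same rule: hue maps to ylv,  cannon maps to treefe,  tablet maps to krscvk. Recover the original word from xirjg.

It's a constant shift of +17 (ROT17).
Decoding xirjg: x−17=g, i−17=r, r−17=a, j−17=s, g−17=p.

grasp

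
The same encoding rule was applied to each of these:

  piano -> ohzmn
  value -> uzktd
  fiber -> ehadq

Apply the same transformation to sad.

Compare letters: p→o is +25, i→h is +25, a→z is +25 — a constant shift. Each letter is shifted forward by 25 in the alphabet (a Caesar shift of +25).
On sad: s+25=r, a+25=z, d+25=c.

rzc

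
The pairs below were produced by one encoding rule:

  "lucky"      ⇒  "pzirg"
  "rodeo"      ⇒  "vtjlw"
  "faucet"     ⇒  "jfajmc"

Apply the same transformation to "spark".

In lucky: l→p is +4, u→z is +5, c→i is +6, k→r is +7 — the shift increases by 1 each position. Letter i (0-indexed) is shifted by i+4, so successive shifts are 4, 5, 6, ….
On spark: s+4=w, p+5=u, a+6=g, r+7=y, k+8=s.

wugys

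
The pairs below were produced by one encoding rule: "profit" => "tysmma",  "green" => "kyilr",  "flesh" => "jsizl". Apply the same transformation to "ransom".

vhrzst

Shifts by position in profit: pos 0: p→t (+4), pos 1: r→y (+7), pos 2: o→s (+4), pos 3: f→m (+7) — repeating every 2. The shifts repeat in a cycle of length 2: positions 0,1,… shift by +4, +7, then the pattern repeats.
Applying it to ransom: r+4=v, a+7=h, n+4=r, s+7=z, o+4=s, m+7=t.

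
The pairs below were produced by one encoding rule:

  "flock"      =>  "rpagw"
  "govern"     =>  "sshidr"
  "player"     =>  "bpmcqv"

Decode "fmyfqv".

Shifts by position in flock: pos 0: f→r (+12), pos 1: l→p (+4), pos 2: o→a (+12), pos 3: c→g (+4) — repeating every 2. A repeating key of period 2 is used — shifts +12, +4 over and over.
Undoing it on fmyfqv: f−12=t, m−4=i, y−12=m, f−4=b, q−12=e, v−4=r.

timber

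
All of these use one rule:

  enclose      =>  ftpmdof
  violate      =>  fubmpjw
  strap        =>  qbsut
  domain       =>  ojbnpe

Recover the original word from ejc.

bid

The output letters match the input read backwards, each shifted +1: enclose reversed is esolcne. The word is reversed, then every letter is shifted forward by 1.
Undoing it on ejc: shift back: e−1=d, j−1=i, c−1=b → dib; then reverse → bid.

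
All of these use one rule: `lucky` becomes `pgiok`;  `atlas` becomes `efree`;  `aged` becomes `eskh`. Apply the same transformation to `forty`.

jaxxk

It's a Vigenère-style cipher with numeric key [4,12,6]: position i shifts by key[i mod 3].
On forty: f+4=j, o+12=a, r+6=x, t+4=x, y+12=k.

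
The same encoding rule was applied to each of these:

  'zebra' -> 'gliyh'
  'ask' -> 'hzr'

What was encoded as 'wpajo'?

Compare letters: z→g is +7, e→l is +7, b→i is +7 — a constant shift. Each letter is shifted forward by 7 in the alphabet (a Caesar shift of +7).
Undoing it on wpajo: w−7=p, p−7=i, a−7=t, j−7=c, o−7=h.

pitch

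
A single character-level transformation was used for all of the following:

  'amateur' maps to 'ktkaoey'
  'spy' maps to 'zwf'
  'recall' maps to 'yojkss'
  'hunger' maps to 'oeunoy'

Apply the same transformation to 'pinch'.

wsujo

The shift depends on letter class: consonant m→t is +7, but vowel a→k is +10. Vowels shift forward by 10 and consonants shift forward by 7.
On pinch: p(cons)+7=w, i(vowel)+10=s, n(cons)+7=u, c(cons)+7=j, h(cons)+7=o.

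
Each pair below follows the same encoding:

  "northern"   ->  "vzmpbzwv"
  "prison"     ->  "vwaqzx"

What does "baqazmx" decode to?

persist

Read the word backwards and shift each letter +8.
Decoding baqazmx: shift back: b−8=t, a−8=s, q−8=i, a−8=s, z−8=r, m−8=e, x−8=p → tsisrep; then reverse → persist.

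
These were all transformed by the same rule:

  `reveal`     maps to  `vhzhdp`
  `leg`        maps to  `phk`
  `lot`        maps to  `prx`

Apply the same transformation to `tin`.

The shift depends on letter class: consonant r→v is +4, but vowel e→h is +3. The rule splits by letter class: vowels +3, consonants +4.
On tin: t(cons)+4=x, i(vowel)+3=l, n(cons)+4=r.

xlr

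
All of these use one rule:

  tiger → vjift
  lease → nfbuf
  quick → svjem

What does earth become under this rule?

The shift depends on letter class: consonant t→v is +2, but vowel i→j is +1. The rule splits by letter class: vowels +1, consonants +2.
On earth: e(vowel)+1=f, a(vowel)+1=b, r(cons)+2=t, t(cons)+2=v, h(cons)+2=j.

fbtvj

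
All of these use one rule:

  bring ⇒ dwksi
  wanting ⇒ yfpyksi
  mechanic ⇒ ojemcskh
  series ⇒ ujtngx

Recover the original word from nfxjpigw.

lavender

A repeating key of period 2 is used — shifts +2, +5 over and over.
Undoing it on nfxjpigw: n−2=l, f−5=a, x−2=v, j−5=e, p−2=n, i−5=d, g−2=e, w−5=r.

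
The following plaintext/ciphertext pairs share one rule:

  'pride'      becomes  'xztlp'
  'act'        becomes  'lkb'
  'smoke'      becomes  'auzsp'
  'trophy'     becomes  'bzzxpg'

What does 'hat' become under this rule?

plb

The shift depends on letter class: consonant p→x is +8, but vowel i→t is +11. Vowels shift forward by 11 and consonants shift forward by 8.
For hat: h(cons)+8=p, a(vowel)+11=l, t(cons)+8=b.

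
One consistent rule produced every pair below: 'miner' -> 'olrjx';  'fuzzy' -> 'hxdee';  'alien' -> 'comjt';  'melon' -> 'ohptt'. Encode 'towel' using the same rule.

vrajr

Letter i (0-indexed) is shifted by i+2, so successive shifts are 2, 3, 4, ….
Applying it to towel: t+2=v, o+3=r, w+4=a, e+5=j, l+6=r.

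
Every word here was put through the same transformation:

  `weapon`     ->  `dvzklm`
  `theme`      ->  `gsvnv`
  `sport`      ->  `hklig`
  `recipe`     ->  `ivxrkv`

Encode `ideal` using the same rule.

rwvzo

This is an affine cipher: with a=0,…,z=25, each position x becomes (25x+25) mod 26.
Applying it to ideal: i(8)→25·8+25≡17=r; d(3)→25·3+25≡22=w; e(4)→25·4+25≡21=v; a(0)→25·0+25≡25=z; l(11)→25·11+25≡14=o (all mod 26).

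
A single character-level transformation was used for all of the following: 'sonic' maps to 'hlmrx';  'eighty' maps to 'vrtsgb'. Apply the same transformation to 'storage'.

Each pair mirrors across the alphabet (s↔h, o↔l, n↔m): positions sum to 25. This is the alphabet-reversal cipher (Atbash): a becomes z, b becomes y, etc.
Applying it to storage: s↔h, t↔g, o↔l, r↔i, a↔z, g↔t, e↔v.

hgliztv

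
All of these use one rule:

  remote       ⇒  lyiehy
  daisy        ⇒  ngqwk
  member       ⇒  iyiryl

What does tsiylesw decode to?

numerous

r(17)→l(11) and e(4)→y(24) fit y≡11x+6 (mod 26); the inverse of 11 mod 26 is 19. Treating letters as 0–25, the rule is x ↦ 11x + 6 (mod 26).
Undoing it on tsiylesw: t(19)→19·(19−6)≡13=n; s(18)→19·(18−6)≡20=u; i(8)→19·(8−6)≡12=m; y(24)→19·(24−6)≡4=e; l(11)→19·(11−6)≡17=r; e(4)→19·(4−6)≡14=o; s(18)→19·(18−6)≡20=u; w(22)→19·(22−6)≡18=s (all mod 26).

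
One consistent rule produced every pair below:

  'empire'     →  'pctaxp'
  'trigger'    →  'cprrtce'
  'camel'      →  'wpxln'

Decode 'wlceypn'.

Read the word backwards and shift each letter +11.
Undoing it on wlceypn: shift back: w−11=l, l−11=a, c−11=r, e−11=t, y−11=n, p−11=e, n−11=c → lartnec; then reverse → central.

central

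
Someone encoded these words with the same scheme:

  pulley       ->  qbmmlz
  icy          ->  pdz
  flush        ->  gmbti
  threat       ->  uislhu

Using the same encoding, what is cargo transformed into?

The shift depends on letter class: consonant p→q is +1, but vowel u→b is +7. The rule splits by letter class: vowels +7, consonants +1.
Applying it to cargo: c(cons)+1=d, a(vowel)+7=h, r(cons)+1=s, g(cons)+1=h, o(vowel)+7=v.

dhshv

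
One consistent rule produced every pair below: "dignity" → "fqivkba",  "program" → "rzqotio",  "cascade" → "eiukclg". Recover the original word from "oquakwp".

mission

The shifts repeat in a cycle of length 2: positions 0,1,… shift by +2, +8, then the pattern repeats.
Decoding oquakwp: o−2=m, q−8=i, u−2=s, a−8=s, k−2=i, w−8=o, p−2=n.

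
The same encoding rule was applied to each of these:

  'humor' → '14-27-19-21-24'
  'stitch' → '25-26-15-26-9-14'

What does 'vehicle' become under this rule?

h is letter #8 and maps to 14: an offset of 6. Letters become their 1-based position plus 6 (so a→7, b→8, …).
Applying it to vehicle: v=22→28, e=5→11, h=8→14, i=9→15, c=3→9, l=12→18, e=5→11.

28-11-14-15-9-18-11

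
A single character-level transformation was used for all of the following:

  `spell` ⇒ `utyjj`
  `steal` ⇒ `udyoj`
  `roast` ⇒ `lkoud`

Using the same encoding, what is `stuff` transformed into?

udmhh

This is an affine cipher: with a=0,…,z=25, each position x becomes (9x+14) mod 26.
Applying it to stuff: s(18)→9·18+14≡20=u; t(19)→9·19+14≡3=d; u(20)→9·20+14≡12=m; f(5)→9·5+14≡7=h; f(5)→9·5+14≡7=h (all mod 26).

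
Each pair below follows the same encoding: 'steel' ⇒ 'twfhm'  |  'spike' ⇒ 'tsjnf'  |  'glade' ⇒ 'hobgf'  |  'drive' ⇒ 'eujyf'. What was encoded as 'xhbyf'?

Shifts by position in steel: pos 0: s→t (+1), pos 1: t→w (+3), pos 2: e→f (+1), pos 3: e→h (+3) — repeating every 2. The shifts repeat in a cycle of length 2: positions 0,1,… shift by +1, +3, then the pattern repeats.
Reversing it on xhbyf: x−1=w, h−3=e, b−1=a, y−3=v, f−1=e.

weave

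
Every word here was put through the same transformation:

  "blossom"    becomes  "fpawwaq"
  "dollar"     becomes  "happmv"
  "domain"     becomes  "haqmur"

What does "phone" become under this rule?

tlarq

The shift depends on letter class: consonant b→f is +4, but vowel o→a is +12. Two shifts are in play — +12 for a/e/i/o/u, +4 for every other letter.
Applying it to phone: p(cons)+4=t, h(cons)+4=l, o(vowel)+12=a, n(cons)+4=r, e(vowel)+12=q.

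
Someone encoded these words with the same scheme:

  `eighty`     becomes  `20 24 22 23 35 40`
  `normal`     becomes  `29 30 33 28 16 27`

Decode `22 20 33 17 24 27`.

e is letter #5 and maps to 20: an offset of 15. The number is (letter's place in the alphabet, a=1) + 15.
Undoing it on 22 20 33 17 24 27: 22→(22−15)÷1=7=g, 20→(20−15)÷1=5=e, 33→(33−15)÷1=18=r, 17→(17−15)÷1=2=b, 24→(24−15)÷1=9=i, 27→(27−15)÷1=12=l.

gerbil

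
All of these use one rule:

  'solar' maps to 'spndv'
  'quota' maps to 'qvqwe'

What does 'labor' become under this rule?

lbdrv

In solar: s→s is +0, o→p is +1, l→n is +2, a→d is +3 — the shift increases by 1 each position. Letter i (0-indexed) is shifted by i+0, so successive shifts are 0, 1, 2, ….
Applying it to labor: l+0=l, a+1=b, b+2=d, o+3=r, r+4=v.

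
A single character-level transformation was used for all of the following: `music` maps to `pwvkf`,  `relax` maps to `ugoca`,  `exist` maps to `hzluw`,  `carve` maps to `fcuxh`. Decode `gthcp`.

dream

The shifts repeat in a cycle of length 2: positions 0,1,… shift by +3, +2, then the pattern repeats.
Decoding gthcp: g−3=d, t−2=r, h−3=e, c−2=a, p−3=m.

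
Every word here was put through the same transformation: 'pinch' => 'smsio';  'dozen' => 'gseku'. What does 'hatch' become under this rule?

Letter i (0-indexed) is shifted by i+3, so successive shifts are 3, 4, 5, ….
On hatch: h+3=k, a+4=e, t+5=y, c+6=i, h+7=o.

keyio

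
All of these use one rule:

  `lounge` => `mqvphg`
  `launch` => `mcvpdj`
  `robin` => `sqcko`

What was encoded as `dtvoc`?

crumb

Shifts by position in lounge: pos 0: l→m (+1), pos 1: o→q (+2), pos 2: u→v (+1), pos 3: n→p (+2) — repeating every 2. A repeating key of period 2 is used — shifts +1, +2 over and over.
Reversing it on dtvoc: d−1=c, t−2=r, v−1=u, o−2=m, c−1=b.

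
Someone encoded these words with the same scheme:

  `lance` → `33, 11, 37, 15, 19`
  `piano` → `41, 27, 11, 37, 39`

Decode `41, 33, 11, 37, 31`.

l(#12)→33 and a(#1)→11: differences scale by 2, so n = 2·pos + 9. Each letter becomes 2×(its alphabet position, a=1..z=26) + 9.
Undoing it on 41, 33, 11, 37, 31: 41→(41−9)÷2=16=p, 33→(33−9)÷2=12=l, 11→(11−9)÷2=1=a, 37→(37−9)÷2=14=n, 31→(31−9)÷2=11=k.

plank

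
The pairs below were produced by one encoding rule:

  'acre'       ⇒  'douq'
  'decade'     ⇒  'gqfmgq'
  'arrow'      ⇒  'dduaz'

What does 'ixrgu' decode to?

flour

Shifts by position in acre: pos 0: a→d (+3), pos 1: c→o (+12), pos 2: r→u (+3), pos 3: e→q (+12) — repeating every 2. It's a Vigenère-style cipher with numeric key [3,12]: position i shifts by key[i mod 2].
Undoing it on ixrgu: i−3=f, x−12=l, r−3=o, g−12=u, u−3=r.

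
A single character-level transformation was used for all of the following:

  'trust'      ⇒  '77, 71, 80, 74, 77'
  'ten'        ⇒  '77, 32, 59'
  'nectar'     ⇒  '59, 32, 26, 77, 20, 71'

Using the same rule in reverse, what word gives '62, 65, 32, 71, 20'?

t(#20)→77 and r(#18)→71: differences scale by 3, so n = 3·pos + 17. With a=1..z=26, the number is 3·pos + 17.
Reversing it on 62, 65, 32, 71, 20: 62→(62−17)÷3=15=o, 65→(65−17)÷3=16=p, 32→(32−17)÷3=5=e, 71→(71−17)÷3=18=r, 20→(20−17)÷3=1=a.

opera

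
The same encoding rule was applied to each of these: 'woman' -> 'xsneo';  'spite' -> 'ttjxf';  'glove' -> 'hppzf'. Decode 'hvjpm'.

grill

Shifts by position in woman: pos 0: w→x (+1), pos 1: o→s (+4), pos 2: m→n (+1), pos 3: a→e (+4) — repeating every 2. The shifts repeat in a cycle of length 2: positions 0,1,… shift by +1, +4, then the pattern repeats.
Undoing it on hvjpm: h−1=g, v−4=r, j−1=i, p−4=l, m−1=l.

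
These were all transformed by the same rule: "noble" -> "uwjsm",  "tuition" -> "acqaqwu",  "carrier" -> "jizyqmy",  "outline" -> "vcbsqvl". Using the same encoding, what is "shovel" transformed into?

zpwcmt

Shifts by position in noble: pos 0: n→u (+7), pos 1: o→w (+8), pos 2: b→j (+8), pos 3: l→s (+7), pos 4: e→m (+8) — repeating every 3. A repeating key of period 3 is used — shifts +7, +8, +8 over and over.
Applying it to shovel: s+7=z, h+8=p, o+8=w, v+7=c, e+8=m, l+8=t.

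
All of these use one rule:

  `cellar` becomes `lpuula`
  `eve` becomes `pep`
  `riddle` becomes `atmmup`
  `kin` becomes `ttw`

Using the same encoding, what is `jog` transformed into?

The rule splits by letter class: vowels +11, consonants +9.
Applying it to jog: j(cons)+9=s, o(vowel)+11=z, g(cons)+9=p.

szp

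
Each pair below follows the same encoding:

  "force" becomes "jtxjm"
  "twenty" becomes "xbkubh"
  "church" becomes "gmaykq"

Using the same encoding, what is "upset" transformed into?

yuylb

In force: f→j is +4, o→t is +5, r→x is +6, c→j is +7 — the shift increases by 1 each position. Letter i (0-indexed) is shifted by i+4, so successive shifts are 4, 5, 6, ….
For upset: u+4=y, p+5=u, s+6=y, e+7=l, t+8=b.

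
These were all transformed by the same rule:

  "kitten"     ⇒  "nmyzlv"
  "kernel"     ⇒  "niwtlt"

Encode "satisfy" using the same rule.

veyoznh

In kitten: k→n is +3, i→m is +4, t→y is +5, t→z is +6 — the shift increases by 1 each position. Letter i (0-indexed) is shifted by i+3, so successive shifts are 3, 4, 5, ….
On satisfy: s+3=v, a+4=e, t+5=y, i+6=o, s+7=z, f+8=n, y+9=h.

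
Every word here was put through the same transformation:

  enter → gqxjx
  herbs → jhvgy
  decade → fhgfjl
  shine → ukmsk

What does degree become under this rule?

In enter: e→g is +2, n→q is +3, t→x is +4, e→j is +5 — the shift increases by 1 each position. Each letter shifts forward by (position + 2), i.e. 2, 3, 4, … — the shift grows by one for each successive letter.
On degree: d+2=f, e+3=h, g+4=k, r+5=w, e+6=k, e+7=l.

fhkwkl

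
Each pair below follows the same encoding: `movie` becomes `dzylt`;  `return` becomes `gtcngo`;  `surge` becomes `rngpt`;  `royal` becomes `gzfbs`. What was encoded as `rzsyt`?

m(12)→d(3) and o(14)→z(25) fit y≡11x+1 (mod 26); the inverse of 11 mod 26 is 19. Each letter's alphabet position (a=0..z=25) is mapped through 11·x+1 mod 26 — an affine cipher.
Reversing it on rzsyt: r(17)→19·(17−1)≡18=s; z(25)→19·(25−1)≡14=o; s(18)→19·(18−1)≡11=l; y(24)→19·(24−1)≡21=v; t(19)→19·(19−1)≡4=e (all mod 26).

solve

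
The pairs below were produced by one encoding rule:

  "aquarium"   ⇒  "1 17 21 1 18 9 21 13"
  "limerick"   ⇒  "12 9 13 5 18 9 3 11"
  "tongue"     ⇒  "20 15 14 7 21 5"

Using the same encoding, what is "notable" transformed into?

a is letter #1 and maps to 1: an offset of 0. Each letter is replaced by its alphabet position (a=1, b=2, …, z=26).
On notable: n=14→14, o=15→15, t=20→20, a=1→1, b=2→2, l=12→12, e=5→5.

14 15 20 1 2 12 5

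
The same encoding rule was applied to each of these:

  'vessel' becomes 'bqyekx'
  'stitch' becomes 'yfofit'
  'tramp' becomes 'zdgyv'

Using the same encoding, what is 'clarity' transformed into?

ixgdofe

Shifts by position in vessel: pos 0: v→b (+6), pos 1: e→q (+12), pos 2: s→y (+6), pos 3: s→e (+12) — repeating every 2. A repeating key of period 2 is used — shifts +6, +12 over and over.
On clarity: c+6=i, l+12=x, a+6=g, r+12=d, i+6=o, t+12=f, y+6=e.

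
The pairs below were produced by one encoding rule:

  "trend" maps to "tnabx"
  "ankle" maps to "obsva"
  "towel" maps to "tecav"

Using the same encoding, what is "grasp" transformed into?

gnoqh

t(19)→t(19) and r(17)→n(13) fit y≡3x+14 (mod 26); the inverse of 3 mod 26 is 9. Treating letters as 0–25, the rule is x ↦ 3x + 14 (mod 26).
Applying it to grasp: g(6)→3·6+14≡6=g; r(17)→3·17+14≡13=n; a(0)→3·0+14≡14=o; s(18)→3·18+14≡16=q; p(15)→3·15+14≡7=h (all mod 26).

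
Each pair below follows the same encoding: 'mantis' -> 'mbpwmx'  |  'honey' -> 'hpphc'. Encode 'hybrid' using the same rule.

hzdumi

In mantis: m→m is +0, a→b is +1, n→p is +2, t→w is +3 — the shift increases by 1 each position. Each letter shifts forward by its position index (0, 1, 2, …) — the shift grows by one for each successive letter.
For hybrid: h+0=h, y+1=z, b+2=d, r+3=u, i+4=m, d+5=i.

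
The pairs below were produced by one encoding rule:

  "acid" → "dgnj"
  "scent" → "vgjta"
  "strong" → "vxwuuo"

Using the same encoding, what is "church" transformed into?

flzxjp

Each letter shifts forward by (position + 3), i.e. 3, 4, 5, … — the shift grows by one for each successive letter.
For church: c+3=f, h+4=l, u+5=z, r+6=x, c+7=j, h+8=p.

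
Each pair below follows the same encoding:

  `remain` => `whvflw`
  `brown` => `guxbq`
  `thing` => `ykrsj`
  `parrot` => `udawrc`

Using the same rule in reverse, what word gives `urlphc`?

Shifts by position in remain: pos 0: r→w (+5), pos 1: e→h (+3), pos 2: m→v (+9), pos 3: a→f (+5), pos 4: i→l (+3), pos 5: n→w (+9) — repeating every 3. It's a Vigenère-style cipher with numeric key [5,3,9]: position i shifts by key[i mod 3].
Decoding urlphc: u−5=p, r−3=o, l−9=c, p−5=k, h−3=e, c−9=t.

pocket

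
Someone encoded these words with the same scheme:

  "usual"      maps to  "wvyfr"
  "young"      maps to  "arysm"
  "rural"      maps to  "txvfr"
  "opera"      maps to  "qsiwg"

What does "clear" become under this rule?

The shift increases by 1 at each position, starting from +2: 2, 3, 4, ….
On clear: c+2=e, l+3=o, e+4=i, a+5=f, r+6=x.

eoifx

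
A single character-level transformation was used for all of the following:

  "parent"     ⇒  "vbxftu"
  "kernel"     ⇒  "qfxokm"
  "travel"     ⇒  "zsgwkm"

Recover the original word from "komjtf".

Shifts by position in parent: pos 0: p→v (+6), pos 1: a→b (+1), pos 2: r→x (+6), pos 3: e→f (+1) — repeating every 2. It's a Vigenère-style cipher with numeric key [6,1]: position i shifts by key[i mod 2].
Decoding komjtf: k−6=e, o−1=n, m−6=g, j−1=i, t−6=n, f−1=e.

engine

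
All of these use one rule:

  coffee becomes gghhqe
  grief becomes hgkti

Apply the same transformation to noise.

gukqp

The word is reversed, then every letter is shifted forward by 2.
On noise: reverse → esion; then shift: e+2=g, s+2=u, i+2=k, o+2=q, n+2=p.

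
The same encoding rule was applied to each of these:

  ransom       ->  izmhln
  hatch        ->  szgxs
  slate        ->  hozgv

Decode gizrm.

Each pair mirrors across the alphabet (r↔i, a↔z, n↔m): positions sum to 25. Letters are reflected about the middle of the alphabet (position → 25−position): Atbash.
Reversing it on gizrm: g↔t, i↔r, z↔a, r↔i, m↔n.

train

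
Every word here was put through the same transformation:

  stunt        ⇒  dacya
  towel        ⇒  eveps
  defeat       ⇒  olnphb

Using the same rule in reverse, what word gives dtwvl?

smoke

It's a Vigenère-style cipher with numeric key [11,7,8]: position i shifts by key[i mod 3].
Undoing it on dtwvl: d−11=s, t−7=m, w−8=o, v−11=k, l−7=e.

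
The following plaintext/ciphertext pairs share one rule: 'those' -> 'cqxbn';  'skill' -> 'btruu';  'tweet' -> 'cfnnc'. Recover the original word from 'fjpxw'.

Compare letters: t→c is +9, h→q is +9, o→x is +9 — a constant shift. Every letter moves 9 places later in the alphabet, wrapping around z→a.
Undoing it on fjpxw: f−9=w, j−9=a, p−9=g, x−9=o, w−9=n.

wagon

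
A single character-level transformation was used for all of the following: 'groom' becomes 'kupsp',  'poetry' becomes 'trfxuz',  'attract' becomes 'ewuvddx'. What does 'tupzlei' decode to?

Shifts by position in groom: pos 0: g→k (+4), pos 1: r→u (+3), pos 2: o→p (+1), pos 3: o→s (+4), pos 4: m→p (+3) — repeating every 3. The shifts repeat in a cycle of length 3: positions 0,1,… shift by +4, +3, +1, then the pattern repeats.
Reversing it on tupzlei: t−4=p, u−3=r, p−1=o, z−4=v, l−3=i, e−1=d, i−4=e.

provide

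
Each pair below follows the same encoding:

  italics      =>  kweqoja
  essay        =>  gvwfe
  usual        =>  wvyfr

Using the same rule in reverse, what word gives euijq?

In italics: i→k is +2, t→w is +3, a→e is +4, l→q is +5 — the shift increases by 1 each position. The shift increases by 1 at each position, starting from +2: 2, 3, 4, ….
Undoing it on euijq: e−2=c, u−3=r, i−4=e, j−5=e, q−6=k.

creek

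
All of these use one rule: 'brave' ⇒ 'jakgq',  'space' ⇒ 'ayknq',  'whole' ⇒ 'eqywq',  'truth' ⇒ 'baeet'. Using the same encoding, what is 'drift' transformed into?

lasqf

Letter i (0-indexed) is shifted by i+8, so successive shifts are 8, 9, 10, ….
On drift: d+8=l, r+9=a, i+10=s, f+11=q, t+12=f.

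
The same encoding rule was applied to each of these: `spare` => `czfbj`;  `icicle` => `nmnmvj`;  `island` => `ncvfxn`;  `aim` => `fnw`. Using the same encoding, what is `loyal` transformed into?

The shift depends on letter class: consonant s→c is +10, but vowel a→f is +5. Two shifts are in play — +5 for a/e/i/o/u, +10 for every other letter.
On loyal: l(cons)+10=v, o(vowel)+5=t, y(cons)+10=i, a(vowel)+5=f, l(cons)+10=v.

vtifv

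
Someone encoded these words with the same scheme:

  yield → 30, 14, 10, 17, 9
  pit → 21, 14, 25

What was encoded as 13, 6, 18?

y is letter #25 and maps to 30: an offset of 5. Letters become their 1-based position plus 5 (so a→6, b→7, …).
Reversing it on 13, 6, 18: 13→(13−5)÷1=8=h, 6→(6−5)÷1=1=a, 18→(18−5)÷1=13=m.

ham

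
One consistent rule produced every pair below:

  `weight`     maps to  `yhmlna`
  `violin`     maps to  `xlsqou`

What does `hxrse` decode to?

The shift increases by 1 at each position, starting from +2: 2, 3, 4, ….
Undoing it on hxrse: h−2=f, x−3=u, r−4=n, s−5=n, e−6=y.

funny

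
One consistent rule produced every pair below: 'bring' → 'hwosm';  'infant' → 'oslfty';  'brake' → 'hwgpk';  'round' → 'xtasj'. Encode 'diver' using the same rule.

jnbjx

Shifts by position in bring: pos 0: b→h (+6), pos 1: r→w (+5), pos 2: i→o (+6), pos 3: n→s (+5) — repeating every 2. It's a Vigenère-style cipher with numeric key [6,5]: position i shifts by key[i mod 2].
Applying it to diver: d+6=j, i+5=n, v+6=b, e+5=j, r+6=x.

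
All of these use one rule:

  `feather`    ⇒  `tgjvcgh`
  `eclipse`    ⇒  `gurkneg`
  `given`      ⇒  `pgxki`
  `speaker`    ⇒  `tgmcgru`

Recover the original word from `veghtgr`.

perfect

The output letters match the input read backwards, each shifted +2: feather reversed is rehtaef. Read the word backwards and shift each letter +2.
Reversing it on veghtgr: shift back: v−2=t, e−2=c, g−2=e, h−2=f, t−2=r, g−2=e, r−2=p → tcefrep; then reverse → perfect.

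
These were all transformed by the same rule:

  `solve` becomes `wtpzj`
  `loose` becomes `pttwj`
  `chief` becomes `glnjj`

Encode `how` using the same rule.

lta

The shift depends on letter class: consonant s→w is +4, but vowel o→t is +5. The rule splits by letter class: vowels +5, consonants +4.
Applying it to how: h(cons)+4=l, o(vowel)+5=t, w(cons)+4=a.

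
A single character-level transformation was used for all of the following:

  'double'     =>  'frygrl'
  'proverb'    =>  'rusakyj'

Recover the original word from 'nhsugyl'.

In double: d→f is +2, o→r is +3, u→y is +4, b→g is +5 — the shift increases by 1 each position. Letter i (0-indexed) is shifted by i+2, so successive shifts are 2, 3, 4, ….
Decoding nhsugyl: n−2=l, h−3=e, s−4=o, u−5=p, g−6=a, y−7=r, l−8=d.

leopard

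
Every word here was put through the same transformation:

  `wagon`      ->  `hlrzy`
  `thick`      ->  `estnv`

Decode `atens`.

Compare letters: w→h is +11, a→l is +11, g→r is +11 — a constant shift. This is a Caesar cipher with shift 11.
Decoding atens: a−11=p, t−11=i, e−11=t, n−11=c, s−11=h.

pitch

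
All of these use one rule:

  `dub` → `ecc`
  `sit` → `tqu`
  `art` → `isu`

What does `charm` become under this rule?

The shift depends on letter class: consonant d→e is +1, but vowel u→c is +8. Two shifts are in play — +8 for a/e/i/o/u, +1 for every other letter.
On charm: c(cons)+1=d, h(cons)+1=i, a(vowel)+8=i, r(cons)+1=s, m(cons)+1=n.

diisn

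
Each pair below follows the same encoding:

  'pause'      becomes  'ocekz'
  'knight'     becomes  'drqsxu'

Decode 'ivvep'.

The word is reversed, then every letter is shifted forward by 10.
Reversing it on ivvep: shift back: i−10=y, v−10=l, v−10=l, e−10=u, p−10=f → ylluf; then reverse → fully.

fully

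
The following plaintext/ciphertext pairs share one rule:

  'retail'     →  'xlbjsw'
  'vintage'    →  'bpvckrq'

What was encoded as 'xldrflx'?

In retail: r→x is +6, e→l is +7, t→b is +8, a→j is +9 — the shift increases by 1 each position. The shift increases by 1 at each position, starting from +6: 6, 7, 8, ….
Reversing it on xldrflx: x−6=r, l−7=e, d−8=v, r−9=i, f−10=v, l−11=a, x−12=l.

revival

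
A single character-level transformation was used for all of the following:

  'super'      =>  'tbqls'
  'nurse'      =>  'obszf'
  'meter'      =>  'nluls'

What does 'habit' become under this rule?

Shifts by position in super: pos 0: s→t (+1), pos 1: u→b (+7), pos 2: p→q (+1), pos 3: e→l (+7) — repeating every 2. A repeating key of period 2 is used — shifts +1, +7 over and over.
For habit: h+1=i, a+7=h, b+1=c, i+7=p, t+1=u.

ihcpu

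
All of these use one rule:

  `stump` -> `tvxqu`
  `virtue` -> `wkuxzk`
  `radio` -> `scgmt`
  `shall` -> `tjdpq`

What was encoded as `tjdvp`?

shark

Each letter shifts forward by (position + 1), i.e. 1, 2, 3, … — the shift grows by one for each successive letter.
Decoding tjdvp: t−1=s, j−2=h, d−3=a, v−4=r, p−5=k.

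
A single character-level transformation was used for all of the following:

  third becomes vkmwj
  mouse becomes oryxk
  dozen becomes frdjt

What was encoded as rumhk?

Letter i (0-indexed) is shifted by i+2, so successive shifts are 2, 3, 4, ….
Reversing it on rumhk: r−2=p, u−3=r, m−4=i, h−5=c, k−6=e.

price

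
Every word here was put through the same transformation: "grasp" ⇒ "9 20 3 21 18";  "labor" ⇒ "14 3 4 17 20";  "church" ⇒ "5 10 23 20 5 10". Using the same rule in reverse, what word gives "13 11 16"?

The number is (letter's place in the alphabet, a=1) + 2.
Undoing it on 13 11 16: 13→(13−2)÷1=11=k, 11→(11−2)÷1=9=i, 16→(16−2)÷1=14=n.

kin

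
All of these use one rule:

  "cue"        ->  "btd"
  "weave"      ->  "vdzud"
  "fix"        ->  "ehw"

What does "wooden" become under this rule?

vnncdm

Compare letters: c→b is +25, u→t is +25, e→d is +25 — a constant shift. It's a constant shift of +25 (ROT25).
Applying it to wooden: w+25=v, o+25=n, o+25=n, d+25=c, e+25=d, n+25=m.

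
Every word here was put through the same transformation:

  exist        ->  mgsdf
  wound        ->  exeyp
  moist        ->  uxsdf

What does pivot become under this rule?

xrfzf

In exist: e→m is +8, x→g is +9, i→s is +10, s→d is +11 — the shift increases by 1 each position. Each letter shifts forward by (position + 8), i.e. 8, 9, 10, … — the shift grows by one for each successive letter.
On pivot: p+8=x, i+9=r, v+10=f, o+11=z, t+12=f.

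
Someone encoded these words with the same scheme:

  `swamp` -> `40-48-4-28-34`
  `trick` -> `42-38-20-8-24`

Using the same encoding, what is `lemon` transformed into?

s(#19)→40 and w(#23)→48: differences scale by 2, so n = 2·pos + 2. Each letter becomes 2×(its alphabet position, a=1..z=26) + 2.
Applying it to lemon: l=12→26, e=5→12, m=13→28, o=15→32, n=14→30.

26-12-28-32-30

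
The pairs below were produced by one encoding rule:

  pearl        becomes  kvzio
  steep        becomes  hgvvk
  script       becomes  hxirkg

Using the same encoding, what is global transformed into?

Each pair mirrors across the alphabet (p↔k, e↔v, a↔z): positions sum to 25. Each letter is replaced by its mirror in the alphabet: a↔z, b↔y, c↔x, and so on (the Atbash cipher).
For global: g↔t, l↔o, o↔l, b↔y, a↔z, l↔o.

tolyzo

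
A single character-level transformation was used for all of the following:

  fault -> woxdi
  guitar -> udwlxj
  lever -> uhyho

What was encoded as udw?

tar

The output letters match the input read backwards, each shifted +3: fault reversed is tluaf. Read the word backwards and shift each letter +3.
Reversing it on udw: shift back: u−3=r, d−3=a, w−3=t → rat; then reverse → tar.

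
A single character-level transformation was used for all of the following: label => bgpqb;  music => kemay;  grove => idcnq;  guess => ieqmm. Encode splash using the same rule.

This is an affine cipher: with a=0,…,z=25, each position x becomes (9x+6) mod 26.
On splash: s(18)→9·18+6≡12=m; p(15)→9·15+6≡11=l; l(11)→9·11+6≡1=b; a(0)→9·0+6≡6=g; s(18)→9·18+6≡12=m; h(7)→9·7+6≡17=r (all mod 26).

mlbgmr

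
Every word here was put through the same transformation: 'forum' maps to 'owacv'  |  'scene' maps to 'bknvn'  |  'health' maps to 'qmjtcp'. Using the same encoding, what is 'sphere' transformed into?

The shifts repeat in a cycle of length 2: positions 0,1,… shift by +9, +8, then the pattern repeats.
On sphere: s+9=b, p+8=x, h+9=q, e+8=m, r+9=a, e+8=m.

bxqmam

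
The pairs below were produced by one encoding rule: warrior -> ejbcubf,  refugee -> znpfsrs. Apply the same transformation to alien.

iuspz

In warrior: w→e is +8, a→j is +9, r→b is +10, r→c is +11 — the shift increases by 1 each position. Each letter shifts forward by (position + 8), i.e. 8, 9, 10, … — the shift grows by one for each successive letter.
Applying it to alien: a+8=i, l+9=u, i+10=s, e+11=p, n+12=z.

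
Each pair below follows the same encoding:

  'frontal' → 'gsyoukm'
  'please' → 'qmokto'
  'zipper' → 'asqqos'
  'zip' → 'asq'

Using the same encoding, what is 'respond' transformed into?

The shift depends on letter class: consonant f→g is +1, but vowel o→y is +10. Vowels shift forward by 10 and consonants shift forward by 1.
Applying it to respond: r(cons)+1=s, e(vowel)+10=o, s(cons)+1=t, p(cons)+1=q, o(vowel)+10=y, n(cons)+1=o, d(cons)+1=e.

sotqyoe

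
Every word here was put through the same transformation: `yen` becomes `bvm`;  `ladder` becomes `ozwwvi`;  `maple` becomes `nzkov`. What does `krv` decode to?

Letters are reflected about the middle of the alphabet (position → 25−position): Atbash.
Decoding krv: k↔p, r↔i, v↔e.

pie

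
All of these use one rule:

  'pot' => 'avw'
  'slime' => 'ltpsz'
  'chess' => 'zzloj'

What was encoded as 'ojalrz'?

sketch

The output letters match the input read backwards, each shifted +7: pot reversed is top. Two steps: reverse the string, then apply a Caesar shift of +7.
Undoing it on ojalrz: shift back: o−7=h, j−7=c, a−7=t, l−7=e, r−7=k, z−7=s → hcteks; then reverse → sketch.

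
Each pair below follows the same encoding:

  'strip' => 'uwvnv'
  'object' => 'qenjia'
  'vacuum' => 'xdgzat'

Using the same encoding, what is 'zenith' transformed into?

bhrnzo

In strip: s→u is +2, t→w is +3, r→v is +4, i→n is +5 — the shift increases by 1 each position. Letter i (0-indexed) is shifted by i+2, so successive shifts are 2, 3, 4, ….
On zenith: z+2=b, e+3=h, n+4=r, i+5=n, t+6=z, h+7=o.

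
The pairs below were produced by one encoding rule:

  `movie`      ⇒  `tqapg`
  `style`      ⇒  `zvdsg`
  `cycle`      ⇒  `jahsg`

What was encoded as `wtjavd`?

Shifts by position in movie: pos 0: m→t (+7), pos 1: o→q (+2), pos 2: v→a (+5), pos 3: i→p (+7), pos 4: e→g (+2) — repeating every 3. The shifts repeat in a cycle of length 3: positions 0,1,… shift by +7, +2, +5, then the pattern repeats.
Reversing it on wtjavd: w−7=p, t−2=r, j−5=e, a−7=t, v−2=t, d−5=y.

pretty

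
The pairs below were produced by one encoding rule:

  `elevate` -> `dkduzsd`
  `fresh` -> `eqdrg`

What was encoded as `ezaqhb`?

Compare letters: e→d is +25, l→k is +25, e→d is +25 — a constant shift. Each letter is shifted forward by 25 in the alphabet (a Caesar shift of +25).
Decoding ezaqhb: e−25=f, z−25=a, a−25=b, q−25=r, h−25=i, b−25=c.

fabric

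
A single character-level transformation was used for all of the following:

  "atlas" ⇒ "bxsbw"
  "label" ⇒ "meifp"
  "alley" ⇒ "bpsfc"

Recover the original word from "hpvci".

globe

Shifts by position in atlas: pos 0: a→b (+1), pos 1: t→x (+4), pos 2: l→s (+7), pos 3: a→b (+1), pos 4: s→w (+4) — repeating every 3. It's a Vigenère-style cipher with numeric key [1,4,7]: position i shifts by key[i mod 3].
Decoding hpvci: h−1=g, p−4=l, v−7=o, c−1=b, i−4=e.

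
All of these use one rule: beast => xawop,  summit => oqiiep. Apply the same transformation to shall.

odwhh

Each letter is shifted forward by 22 in the alphabet (a Caesar shift of +22).
For shall: s+22=o, h+22=d, a+22=w, l+22=h, l+22=h.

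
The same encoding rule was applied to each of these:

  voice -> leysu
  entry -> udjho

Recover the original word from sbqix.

clash

Compare letters: v→l is +16, o→e is +16, i→y is +16 — a constant shift. It's a constant shift of +16 (ROT16).
Reversing it on sbqix: s−16=c, b−16=l, q−16=a, i−16=s, x−16=h.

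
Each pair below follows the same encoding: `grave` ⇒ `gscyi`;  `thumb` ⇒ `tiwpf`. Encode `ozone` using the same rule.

In grave: g→g is +0, r→s is +1, a→c is +2, v→y is +3 — the shift increases by 1 each position. Each letter shifts forward by its position index (0, 1, 2, …) — the shift grows by one for each successive letter.
For ozone: o+0=o, z+1=a, o+2=q, n+3=q, e+4=i.

oaqqi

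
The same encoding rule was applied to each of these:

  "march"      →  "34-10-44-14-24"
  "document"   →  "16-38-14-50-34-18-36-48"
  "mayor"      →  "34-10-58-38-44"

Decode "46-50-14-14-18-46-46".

success

m(#13)→34 and a(#1)→10: differences scale by 2, so n = 2·pos + 8. Each letter becomes 2×(its alphabet position, a=1..z=26) + 8.
Decoding 46-50-14-14-18-46-46: 46→(46−8)÷2=19=s, 50→(50−8)÷2=21=u, 14→(14−8)÷2=3=c, 14→(14−8)÷2=3=c, 18→(18−8)÷2=5=e, 46→(46−8)÷2=19=s, 46→(46−8)÷2=19=s.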